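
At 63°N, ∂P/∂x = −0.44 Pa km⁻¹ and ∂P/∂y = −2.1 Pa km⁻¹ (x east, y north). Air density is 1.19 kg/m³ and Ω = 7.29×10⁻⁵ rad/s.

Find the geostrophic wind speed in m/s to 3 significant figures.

Coriolis parameter at 63°N:
f = 2Ω sin φ = 2 × 7.29×10⁻⁵ × sin 63° = 1.30×10⁻⁴ s⁻¹
Component geostrophic relations (x east, y north):
u_g = −(1/(fρ)) ∂P/∂y,  v_g = (1/(fρ)) ∂P/∂x
u_g = −(−2.1×10⁻³)/(1.30×10⁻⁴ × 1.19) = 13.6 m/s;  v_g = (−0.44×10⁻³)/(1.30×10⁻⁴ × 1.19) = −2.85 m/s
|V_g| = √(u_g² + v_g²) = 13.9 m/s

13.9 m/s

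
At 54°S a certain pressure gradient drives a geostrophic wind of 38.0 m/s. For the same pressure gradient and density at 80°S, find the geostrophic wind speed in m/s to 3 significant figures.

With the same pressure gradient and density, V_g ∝ 1/f ∝ 1/sin φ.
V₂ = V₁ · sin φ₁ / sin φ₂ = 38.0 × sin 54° / sin 80°
V₂ = 38.0 × 0.8090/0.9848 = 31.2 m/s

31.2 m/s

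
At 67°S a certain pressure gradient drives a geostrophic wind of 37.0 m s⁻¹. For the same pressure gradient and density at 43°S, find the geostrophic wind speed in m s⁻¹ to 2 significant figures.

50 m s⁻¹

With the same pressure gradient and density, V_g ∝ 1/f ∝ 1/sin φ.
V₂ = V₁ · sin φ₁ / sin φ₂ = 37.0 × sin 67° / sin 43°
V₂ = 37.0 × 0.9205/0.6820 = 50 m s⁻¹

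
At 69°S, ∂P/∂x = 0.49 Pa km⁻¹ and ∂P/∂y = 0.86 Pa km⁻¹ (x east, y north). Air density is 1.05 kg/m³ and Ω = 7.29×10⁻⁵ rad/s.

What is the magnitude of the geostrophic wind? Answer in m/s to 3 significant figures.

6.93 m/s

Coriolis parameter at 69°S:
f = 2Ω sin φ = 2 × 7.29×10⁻⁵ × sin 69° = 1.36×10⁻⁴ s⁻¹
In the Southern Hemisphere f is negative: f = −1.36×10⁻⁴ s⁻¹.
Component geostrophic relations (x east, y north):
u_g = −(1/(fρ)) ∂P/∂y,  v_g = (1/(fρ)) ∂P/∂x
u_g = −(0.86×10⁻³)/(−1.36×10⁻⁴ × 1.05) = 6.02 m/s;  v_g = (0.49×10⁻³)/(−1.36×10⁻⁴ × 1.05) = −3.43 m/s
|V_g| = √(u_g² + v_g²) = 6.93 m/s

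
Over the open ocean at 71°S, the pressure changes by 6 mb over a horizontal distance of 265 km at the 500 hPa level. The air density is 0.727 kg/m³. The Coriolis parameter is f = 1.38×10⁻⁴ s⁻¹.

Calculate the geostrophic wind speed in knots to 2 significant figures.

Pressure gradient: |∂P/∂n| = 600 Pa / 265000 m = 2.26×10⁻³ Pa/m
Geostrophic balance (pressure-gradient force = Coriolis force):
V_g = (1/(fρ)) |∂P/∂n| = 2.26×10⁻³ / (1.38×10⁻⁴ × 0.727) = 22.6 m/s
Converting: 22.6 m/s × 1.944 = 44 knots

44 knots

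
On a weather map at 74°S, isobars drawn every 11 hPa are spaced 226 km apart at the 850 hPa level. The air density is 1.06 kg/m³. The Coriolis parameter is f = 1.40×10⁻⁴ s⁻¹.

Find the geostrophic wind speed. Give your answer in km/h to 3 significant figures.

118 km/h

Pressure gradient: |∂P/∂n| = 1100 Pa / 226000 m = 4.87×10⁻³ Pa/m
Geostrophic balance (pressure-gradient force = Coriolis force):
V_g = (1/(fρ)) |∂P/∂n| = 4.87×10⁻³ / (1.40×10⁻⁴ × 1.06) = 32.8 m/s
Converting: 32.8 m/s × 3.6 = 118 km/h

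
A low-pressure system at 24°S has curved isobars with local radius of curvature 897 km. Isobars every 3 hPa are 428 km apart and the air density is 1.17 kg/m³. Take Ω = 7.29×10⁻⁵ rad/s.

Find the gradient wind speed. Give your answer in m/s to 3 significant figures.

8.68 m/s

Coriolis parameter at 24°S:
f = 2Ω sin φ = 2 × 7.29×10⁻⁵ × sin 24° = 5.93×10⁻⁵ s⁻¹
Pressure gradient: |∂P/∂n| = 300 Pa / 428000 m = 7.01×10⁻⁴ Pa/m
Geostrophic speed: V_g = |∂P/∂n|/(fρ) = 7.01×10⁻⁴/(5.93×10⁻⁵ × 1.17) = 10.1 m/s
Around a low, centrifugal force acts outward with Coriolis, so pressure-gradient force balances both:
(1/ρ)|∂P/∂n| = fV + V²/R  →  V² + fR·V − fR·V_g = 0
With fR = 5.93×10⁻⁵ × 897×10³ m = 53.2 m/s:
V = [−fR + √((fR)² + 4 fR V_g)]/2 = [−53.2 + √(53.2² + 4×53.2×10.1)]/2 = 8.68 m/s
Subgeostrophic (V < V_g = 10.1 m/s), as expected around a low.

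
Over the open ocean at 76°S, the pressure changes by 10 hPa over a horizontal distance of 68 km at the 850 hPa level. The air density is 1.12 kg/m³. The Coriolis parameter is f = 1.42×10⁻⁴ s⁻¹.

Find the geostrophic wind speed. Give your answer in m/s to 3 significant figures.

92.5 m/s

Pressure gradient: |∂P/∂n| = 1000 Pa / 68000 m = 1.47×10⁻² Pa/m
Geostrophic balance (pressure-gradient force = Coriolis force):
V_g = (1/(fρ)) |∂P/∂n| = 1.47×10⁻² / (1.42×10⁻⁴ × 1.12) = 92.5 m/s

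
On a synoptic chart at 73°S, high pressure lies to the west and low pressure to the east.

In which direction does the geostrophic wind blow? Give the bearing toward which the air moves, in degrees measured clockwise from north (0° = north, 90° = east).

The pressure-gradient force points toward the east (bearing 090°).
Geostrophic balance: in the Southern Hemisphere the Coriolis force deflects motion to the left, so the geostrophic wind blows 90° to the left of the pressure-gradient force (low pressure on the right).
Rotating 090° by 90° counterclockwise gives 000° — the wind blows toward the north.

000°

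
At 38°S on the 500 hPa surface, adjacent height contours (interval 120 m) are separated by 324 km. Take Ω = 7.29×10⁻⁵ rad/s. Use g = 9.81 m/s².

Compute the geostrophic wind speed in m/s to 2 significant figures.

Coriolis parameter at 38°S:
f = 2Ω sin φ = 2 × 7.29×10⁻⁵ × sin 38° = 8.98×10⁻⁵ s⁻¹
Height gradient: |∂Z/∂n| = 120 m / 324000 m = 3.70×10⁻⁴
On a pressure surface, geostrophic balance gives V_g = (g/f)|∂Z/∂n|:
V_g = 9.81 × 3.70×10⁻⁴ / 8.98×10⁻⁵ = 40.5 m/s

40 m/s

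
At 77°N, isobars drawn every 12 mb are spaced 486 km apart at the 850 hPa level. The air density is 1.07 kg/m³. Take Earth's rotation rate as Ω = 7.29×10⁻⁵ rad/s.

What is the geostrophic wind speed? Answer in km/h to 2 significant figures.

58 km/h

Coriolis parameter at 77°N:
f = 2Ω sin φ = 2 × 7.29×10⁻⁵ × sin 77° = 1.42×10⁻⁴ s⁻¹
Pressure gradient: |∂P/∂n| = 1200 Pa / 486000 m = 2.47×10⁻³ Pa/m
Geostrophic balance (pressure-gradient force = Coriolis force):
V_g = (1/(fρ)) |∂P/∂n| = 2.47×10⁻³ / (1.42×10⁻⁴ × 1.07) = 16.2 m/s
Converting: 16.2 m/s × 3.6 = 58 km/h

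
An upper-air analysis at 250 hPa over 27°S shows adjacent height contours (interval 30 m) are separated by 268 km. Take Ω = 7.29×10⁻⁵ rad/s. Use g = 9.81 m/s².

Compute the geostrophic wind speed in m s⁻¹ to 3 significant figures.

16.6 m s⁻¹

Coriolis parameter at 27°S:
f = 2Ω sin φ = 2 × 7.29×10⁻⁵ × sin 27° = 6.62×10⁻⁵ s⁻¹
Height gradient: |∂Z/∂n| = 30 m / 268000 m = 1.12×10⁻⁴
On a pressure surface, geostrophic balance gives V_g = (g/f)|∂Z/∂n|:
V_g = 9.81 × 1.12×10⁻⁴ / 6.62×10⁻⁵ = 16.6 m/s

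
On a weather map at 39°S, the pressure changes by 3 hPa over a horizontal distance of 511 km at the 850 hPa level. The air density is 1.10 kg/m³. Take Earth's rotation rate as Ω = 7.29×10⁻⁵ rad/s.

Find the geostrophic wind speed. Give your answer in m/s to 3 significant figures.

Coriolis parameter at 39°S:
f = 2Ω sin φ = 2 × 7.29×10⁻⁵ × sin 39° = 9.18×10⁻⁵ s⁻¹
Pressure gradient: |∂P/∂n| = 300 Pa / 511000 m = 5.87×10⁻⁴ Pa/m
Geostrophic balance (pressure-gradient force = Coriolis force):
V_g = (1/(fρ)) |∂P/∂n| = 5.87×10⁻⁴ / (9.18×10⁻⁵ × 1.10) = 5.82 m/s

5.82 m/s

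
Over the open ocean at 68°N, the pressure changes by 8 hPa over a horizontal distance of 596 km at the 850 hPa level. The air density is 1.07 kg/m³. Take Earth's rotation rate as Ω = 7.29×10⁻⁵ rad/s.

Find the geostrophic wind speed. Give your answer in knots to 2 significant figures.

Coriolis parameter at 68°N:
f = 2Ω sin φ = 2 × 7.29×10⁻⁵ × sin 68° = 1.35×10⁻⁴ s⁻¹
Pressure gradient: |∂P/∂n| = 800 Pa / 596000 m = 1.34×10⁻³ Pa/m
Geostrophic balance (pressure-gradient force = Coriolis force):
V_g = (1/(fρ)) |∂P/∂n| = 1.34×10⁻³ / (1.35×10⁻⁴ × 1.07) = 9.28 m/s
Converting: 9.28 m/s × 1.944 = 18 knots

18 knots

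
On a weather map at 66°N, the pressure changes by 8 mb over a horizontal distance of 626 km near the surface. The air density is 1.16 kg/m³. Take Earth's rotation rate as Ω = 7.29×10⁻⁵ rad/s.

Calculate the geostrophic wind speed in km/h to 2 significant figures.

Coriolis parameter at 66°N:
f = 2Ω sin φ = 2 × 7.29×10⁻⁵ × sin 66° = 1.33×10⁻⁴ s⁻¹
Pressure gradient: |∂P/∂n| = 800 Pa / 626000 m = 1.28×10⁻³ Pa/m
Geostrophic balance (pressure-gradient force = Coriolis force):
V_g = (1/(fρ)) |∂P/∂n| = 1.28×10⁻³ / (1.33×10⁻⁴ × 1.16) = 8.27 m/s
Converting: 8.27 m/s × 3.6 = 30 km/h

30 km/h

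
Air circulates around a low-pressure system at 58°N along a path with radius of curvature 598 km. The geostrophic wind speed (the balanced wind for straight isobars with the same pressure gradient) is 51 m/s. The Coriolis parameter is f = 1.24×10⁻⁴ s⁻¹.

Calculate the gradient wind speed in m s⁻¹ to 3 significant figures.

34.7 m s⁻¹

Around a low, centrifugal force acts outward with Coriolis, so pressure-gradient force balances both:
(1/ρ)|∂P/∂n| = fV + V²/R  →  V² + fR·V − fR·V_g = 0
With fR = 1.24×10⁻⁴ × 598×10³ m = 74.2 m/s:
V = [−fR + √((fR)² + 4 fR V_g)]/2 = [−74.2 + √(74.2² + 4×74.2×51)]/2 = 34.7 m/s
Subgeostrophic (V < V_g = 51 m/s), as expected around a low.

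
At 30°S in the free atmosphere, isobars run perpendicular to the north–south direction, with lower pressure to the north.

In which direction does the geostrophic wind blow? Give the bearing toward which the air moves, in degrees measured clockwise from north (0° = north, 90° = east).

270°

The pressure-gradient force points toward the north (bearing 000°).
Geostrophic balance: in the Southern Hemisphere the Coriolis force deflects motion to the left, so the geostrophic wind blows 90° to the left of the pressure-gradient force (low pressure on the right).
Rotating 000° by 90° counterclockwise gives 270° — the wind blows toward the west.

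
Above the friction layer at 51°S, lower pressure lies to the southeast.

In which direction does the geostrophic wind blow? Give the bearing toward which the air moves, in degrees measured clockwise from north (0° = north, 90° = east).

The pressure-gradient force points toward the southeast (bearing 135°).
Geostrophic balance: in the Southern Hemisphere the Coriolis force deflects motion to the left, so the geostrophic wind blows 90° to the left of the pressure-gradient force (low pressure on the right).
Rotating 135° by 90° counterclockwise gives 045° — the wind blows toward the northeast.

045°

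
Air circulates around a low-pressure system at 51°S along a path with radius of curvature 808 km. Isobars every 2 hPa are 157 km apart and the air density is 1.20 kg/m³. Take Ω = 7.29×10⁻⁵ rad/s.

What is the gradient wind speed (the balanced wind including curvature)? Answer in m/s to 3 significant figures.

8.57 m/s

Coriolis parameter at 51°S:
f = 2Ω sin φ = 2 × 7.29×10⁻⁵ × sin 51° = 1.13×10⁻⁴ s⁻¹
Pressure gradient: |∂P/∂n| = 200 Pa / 157000 m = 1.27×10⁻³ Pa/m
Geostrophic speed: V_g = |∂P/∂n|/(fρ) = 1.27×10⁻³/(1.13×10⁻⁴ × 1.20) = 9.37 m/s
Around a low, centrifugal force acts outward with Coriolis, so pressure-gradient force balances both:
(1/ρ)|∂P/∂n| = fV + V²/R  →  V² + fR·V − fR·V_g = 0
With fR = 1.13×10⁻⁴ × 808×10³ m = 91.6 m/s:
V = [−fR + √((fR)² + 4 fR V_g)]/2 = [−91.6 + √(91.6² + 4×91.6×9.37)]/2 = 8.57 m/s
Subgeostrophic (V < V_g = 9.37 m/s), as expected around a low.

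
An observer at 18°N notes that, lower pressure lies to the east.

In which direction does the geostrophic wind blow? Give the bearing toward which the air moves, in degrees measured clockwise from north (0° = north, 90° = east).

The pressure-gradient force points toward the east (bearing 090°).
Geostrophic balance: in the Northern Hemisphere the Coriolis force deflects motion to the right, so the geostrophic wind blows 90° to the right of the pressure-gradient force (low pressure on the left).
Rotating 090° by 90° clockwise gives 180° — the wind blows toward the south.

180°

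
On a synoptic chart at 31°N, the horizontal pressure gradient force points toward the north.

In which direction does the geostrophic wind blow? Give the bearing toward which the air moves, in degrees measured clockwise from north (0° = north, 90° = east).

090°

The pressure-gradient force points toward the north (bearing 000°).
Geostrophic balance: in the Northern Hemisphere the Coriolis force deflects motion to the right, so the geostrophic wind blows 90° to the right of the pressure-gradient force (low pressure on the left).
Rotating 000° by 90° clockwise gives 090° — the wind blows toward the east.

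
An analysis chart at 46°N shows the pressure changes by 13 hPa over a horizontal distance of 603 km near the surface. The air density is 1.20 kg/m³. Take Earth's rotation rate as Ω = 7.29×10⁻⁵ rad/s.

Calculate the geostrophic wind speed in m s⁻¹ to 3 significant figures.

Coriolis parameter at 46°N:
f = 2Ω sin φ = 2 × 7.29×10⁻⁵ × sin 46° = 1.05×10⁻⁴ s⁻¹
Pressure gradient: |∂P/∂n| = 1300 Pa / 603000 m = 2.16×10⁻³ Pa/m
Geostrophic balance (pressure-gradient force = Coriolis force):
V_g = (1/(fρ)) |∂P/∂n| = 2.16×10⁻³ / (1.05×10⁻⁴ × 1.20) = 17.1 m/s

17.1 m s⁻¹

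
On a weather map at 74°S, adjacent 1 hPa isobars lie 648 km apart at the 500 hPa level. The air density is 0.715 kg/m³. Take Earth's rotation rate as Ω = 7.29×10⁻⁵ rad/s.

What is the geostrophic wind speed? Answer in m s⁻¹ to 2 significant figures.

1.5 m s⁻¹

Coriolis parameter at 74°S:
f = 2Ω sin φ = 2 × 7.29×10⁻⁵ × sin 74° = 1.40×10⁻⁴ s⁻¹
Pressure gradient: |∂P/∂n| = 100 Pa / 648000 m = 1.54×10⁻⁴ Pa/m
Geostrophic balance (pressure-gradient force = Coriolis force):
V_g = (1/(fρ)) |∂P/∂n| = 1.54×10⁻⁴ / (1.40×10⁻⁴ × 0.715) = 1.54 m/s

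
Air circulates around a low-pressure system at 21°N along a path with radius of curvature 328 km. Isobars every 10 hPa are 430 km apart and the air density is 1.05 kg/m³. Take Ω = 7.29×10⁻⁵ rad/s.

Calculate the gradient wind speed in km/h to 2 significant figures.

Coriolis parameter at 21°N:
f = 2Ω sin φ = 2 × 7.29×10⁻⁵ × sin 21° = 5.23×10⁻⁵ s⁻¹
Pressure gradient: |∂P/∂n| = 1000 Pa / 430000 m = 2.33×10⁻³ Pa/m
Geostrophic speed: V_g = |∂P/∂n|/(fρ) = 2.33×10⁻³/(5.23×10⁻⁵ × 1.05) = 42.4 m/s
Around a low, centrifugal force acts outward with Coriolis, so pressure-gradient force balances both:
(1/ρ)|∂P/∂n| = fV + V²/R  →  V² + fR·V − fR·V_g = 0
With fR = 5.23×10⁻⁵ × 328×10³ m = 17.1 m/s:
V = [−fR + √((fR)² + 4 fR V_g)]/2 = [−17.1 + √(17.1² + 4×17.1×42.4)]/2 = 19.7 m/s
Subgeostrophic (V < V_g = 42.4 m/s), as expected around a low.
Converting: 19.7 m/s × 3.6 = 71 km/h

71 km/h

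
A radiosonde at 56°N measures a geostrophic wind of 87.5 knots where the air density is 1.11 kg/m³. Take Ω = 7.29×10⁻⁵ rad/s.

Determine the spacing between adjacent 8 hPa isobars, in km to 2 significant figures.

130 km

Coriolis parameter at 56°N:
f = 2Ω sin φ = 2 × 7.29×10⁻⁵ × sin 56° = 1.21×10⁻⁴ s⁻¹
Wind speed in SI: 87.5 knots = 45.0 m/s
Geostrophic balance rearranged: |∂P/∂n| = f ρ V_g
|∂P/∂n| = 1.21×10⁻⁴ × 1.11 × 45.0 = 6.04×10⁻³ Pa/m
Isobar spacing: Δn = ΔP/|∂P/∂n| = 800 Pa / 6.04×10⁻³ Pa/m = 132461 m ≈ 130 km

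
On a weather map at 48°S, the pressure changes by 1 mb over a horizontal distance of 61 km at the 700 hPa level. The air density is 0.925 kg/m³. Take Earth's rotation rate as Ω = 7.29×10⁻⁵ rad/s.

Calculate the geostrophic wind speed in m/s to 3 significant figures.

Coriolis parameter at 48°S:
f = 2Ω sin φ = 2 × 7.29×10⁻⁵ × sin 48° = 1.08×10⁻⁴ s⁻¹
Pressure gradient: |∂P/∂n| = 100 Pa / 61000 m = 1.64×10⁻³ Pa/m
Geostrophic balance (pressure-gradient force = Coriolis force):
V_g = (1/(fρ)) |∂P/∂n| = 1.64×10⁻³ / (1.08×10⁻⁴ × 0.925) = 16.4 m/s

16.4 m/s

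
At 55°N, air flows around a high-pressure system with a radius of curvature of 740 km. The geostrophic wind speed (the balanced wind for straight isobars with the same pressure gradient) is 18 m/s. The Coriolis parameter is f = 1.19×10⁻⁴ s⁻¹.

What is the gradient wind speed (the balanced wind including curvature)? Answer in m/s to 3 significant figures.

Around a high, pressure-gradient force acts outward with centrifugal, so Coriolis balances both:
fV = (1/ρ)|∂P/∂n| + V²/R  →  V² − fR·V + fR·V_g = 0
With fR = 1.19×10⁻⁴ × 740×10³ m = 88.1 m/s:
V = [fR − √((fR)² − 4 fR V_g)]/2 = [88.1 − √(88.1² − 4×88.1×18)]/2 = 25.2 m/s
Supergeostrophic (V > V_g = 18 m/s), as expected around a high.

25.2 m/s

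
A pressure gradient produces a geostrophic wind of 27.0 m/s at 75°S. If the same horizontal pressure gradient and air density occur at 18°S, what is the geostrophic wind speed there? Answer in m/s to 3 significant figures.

With the same pressure gradient and density, V_g ∝ 1/f ∝ 1/sin φ.
V₂ = V₁ · sin φ₁ / sin φ₂ = 27.0 × sin 75° / sin 18°
V₂ = 27.0 × 0.9659/0.3090 = 84.4 m/s

84.4 m/s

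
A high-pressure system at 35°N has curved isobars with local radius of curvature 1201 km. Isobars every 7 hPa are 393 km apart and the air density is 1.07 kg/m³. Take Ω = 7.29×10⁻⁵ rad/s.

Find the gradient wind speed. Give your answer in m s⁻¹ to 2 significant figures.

27 m s⁻¹

Coriolis parameter at 35°N:
f = 2Ω sin φ = 2 × 7.29×10⁻⁵ × sin 35° = 8.36×10⁻⁵ s⁻¹
Pressure gradient: |∂P/∂n| = 700 Pa / 393000 m = 1.78×10⁻³ Pa/m
Geostrophic speed: V_g = |∂P/∂n|/(fρ) = 1.78×10⁻³/(8.36×10⁻⁵ × 1.07) = 19.9 m/s
Around a high, pressure-gradient force acts outward with centrifugal, so Coriolis balances both:
fV = (1/ρ)|∂P/∂n| + V²/R  →  V² − fR·V + fR·V_g = 0
With fR = 8.36×10⁻⁵ × 1201×10³ m = 100 m/s:
V = [fR − √((fR)² − 4 fR V_g)]/2 = [100 − √(100² − 4×100×19.9)]/2 = 27.4 m/s
Supergeostrophic (V > V_g = 19.9 m/s), as expected around a high.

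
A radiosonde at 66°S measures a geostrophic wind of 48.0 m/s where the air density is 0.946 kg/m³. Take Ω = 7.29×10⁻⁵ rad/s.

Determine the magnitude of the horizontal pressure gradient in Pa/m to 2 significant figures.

Coriolis parameter at 66°S:
f = 2Ω sin φ = 2 × 7.29×10⁻⁵ × sin 66° = 1.33×10⁻⁴ s⁻¹
Geostrophic balance rearranged: |∂P/∂n| = f ρ V_g
|∂P/∂n| = 1.33×10⁻⁴ × 0.946 × 48.0 = 6.05×10⁻³ Pa/m

6.0×10⁻³ Pa/m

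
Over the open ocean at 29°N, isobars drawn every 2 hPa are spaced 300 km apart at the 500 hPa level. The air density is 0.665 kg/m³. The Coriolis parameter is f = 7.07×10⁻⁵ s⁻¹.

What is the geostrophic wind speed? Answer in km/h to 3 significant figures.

Pressure gradient: |∂P/∂n| = 200 Pa / 300000 m = 6.67×10⁻⁴ Pa/m
Geostrophic balance (pressure-gradient force = Coriolis force):
V_g = (1/(fρ)) |∂P/∂n| = 6.67×10⁻⁴ / (7.07×10⁻⁵ × 0.665) = 14.2 m/s
Converting: 14.2 m/s × 3.6 = 51.0 km/h

51.0 km/h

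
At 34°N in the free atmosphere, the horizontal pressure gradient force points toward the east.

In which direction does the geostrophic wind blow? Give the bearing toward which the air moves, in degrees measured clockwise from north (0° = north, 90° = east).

The pressure-gradient force points toward the east (bearing 090°).
Geostrophic balance: in the Northern Hemisphere the Coriolis force deflects motion to the right, so the geostrophic wind blows 90° to the right of the pressure-gradient force (low pressure on the left).
Rotating 090° by 90° clockwise gives 180° — the wind blows toward the south.

180°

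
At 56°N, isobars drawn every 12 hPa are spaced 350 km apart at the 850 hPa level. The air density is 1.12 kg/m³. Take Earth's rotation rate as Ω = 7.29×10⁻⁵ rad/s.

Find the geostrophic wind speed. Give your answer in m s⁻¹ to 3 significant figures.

25.3 m s⁻¹

Coriolis parameter at 56°N:
f = 2Ω sin φ = 2 × 7.29×10⁻⁵ × sin 56° = 1.21×10⁻⁴ s⁻¹
Pressure gradient: |∂P/∂n| = 1200 Pa / 350000 m = 3.43×10⁻³ Pa/m
Geostrophic balance (pressure-gradient force = Coriolis force):
V_g = (1/(fρ)) |∂P/∂n| = 3.43×10⁻³ / (1.21×10⁻⁴ × 1.12) = 25.3 m/s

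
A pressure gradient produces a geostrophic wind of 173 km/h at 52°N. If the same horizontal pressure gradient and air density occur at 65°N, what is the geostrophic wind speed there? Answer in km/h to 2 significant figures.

With the same pressure gradient and density, V_g ∝ 1/f ∝ 1/sin φ.
V₂ = V₁ · sin φ₁ / sin φ₂ = 173 × sin 52° / sin 65°
V₂ = 173 × 0.7880/0.9063 = 150 km/h

150 km/h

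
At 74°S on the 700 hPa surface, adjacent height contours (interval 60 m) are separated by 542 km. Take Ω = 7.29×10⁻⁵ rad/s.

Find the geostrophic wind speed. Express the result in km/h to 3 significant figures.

Coriolis parameter at 74°S:
f = 2Ω sin φ = 2 × 7.29×10⁻⁵ × sin 74° = 1.40×10⁻⁴ s⁻¹
Height gradient: |∂Z/∂n| = 60 m / 542000 m = 1.11×10⁻⁴
On a pressure surface, geostrophic balance gives V_g = (g/f)|∂Z/∂n|:
V_g = 9.81 × 1.11×10⁻⁴ / 1.40×10⁻⁴ = 7.75 m/s
Converting: 7.75 m/s × 3.6 = 27.9 km/h

27.9 km/h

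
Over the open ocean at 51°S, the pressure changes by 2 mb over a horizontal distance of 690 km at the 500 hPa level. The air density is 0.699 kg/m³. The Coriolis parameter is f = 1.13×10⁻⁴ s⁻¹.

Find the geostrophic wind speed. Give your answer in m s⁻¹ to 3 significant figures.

Pressure gradient: |∂P/∂n| = 200 Pa / 690000 m = 2.90×10⁻⁴ Pa/m
Geostrophic balance (pressure-gradient force = Coriolis force):
V_g = (1/(fρ)) |∂P/∂n| = 2.90×10⁻⁴ / (1.13×10⁻⁴ × 0.699) = 3.67 m/s

3.67 m s⁻¹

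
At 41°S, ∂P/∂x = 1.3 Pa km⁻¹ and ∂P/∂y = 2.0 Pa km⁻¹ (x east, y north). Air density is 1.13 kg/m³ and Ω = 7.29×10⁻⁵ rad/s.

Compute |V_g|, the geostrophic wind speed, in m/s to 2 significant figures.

22 m/s

Coriolis parameter at 41°S:
f = 2Ω sin φ = 2 × 7.29×10⁻⁵ × sin 41° = 9.57×10⁻⁵ s⁻¹
In the Southern Hemisphere f is negative: f = −9.57×10⁻⁵ s⁻¹.
Component geostrophic relations (x east, y north):
u_g = −(1/(fρ)) ∂P/∂y,  v_g = (1/(fρ)) ∂P/∂x
u_g = −(2.0×10⁻³)/(−9.57×10⁻⁵ × 1.13) = 18.5 m/s;  v_g = (1.3×10⁻³)/(−9.57×10⁻⁵ × 1.13) = −12.0 m/s
|V_g| = √(u_g² + v_g²) = 22.1 m/s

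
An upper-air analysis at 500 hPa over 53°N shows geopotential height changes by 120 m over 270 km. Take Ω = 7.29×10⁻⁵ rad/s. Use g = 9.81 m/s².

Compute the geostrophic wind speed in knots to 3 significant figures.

72.8 knots

Coriolis parameter at 53°N:
f = 2Ω sin φ = 2 × 7.29×10⁻⁵ × sin 53° = 1.16×10⁻⁴ s⁻¹
Height gradient: |∂Z/∂n| = 120 m / 270000 m = 4.44×10⁻⁴
On a pressure surface, geostrophic balance gives V_g = (g/f)|∂Z/∂n|:
V_g = 9.81 × 4.44×10⁻⁴ / 1.16×10⁻⁴ = 37.4 m/s
Converting: 37.4 m/s × 1.944 = 72.8 knots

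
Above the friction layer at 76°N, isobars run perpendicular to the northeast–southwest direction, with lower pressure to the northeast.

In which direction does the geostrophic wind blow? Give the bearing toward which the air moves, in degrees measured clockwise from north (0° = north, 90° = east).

The pressure-gradient force points toward the northeast (bearing 045°).
Geostrophic balance: in the Northern Hemisphere the Coriolis force deflects motion to the right, so the geostrophic wind blows 90° to the right of the pressure-gradient force (low pressure on the left).
Rotating 045° by 90° clockwise gives 135° — the wind blows toward the southeast.

135°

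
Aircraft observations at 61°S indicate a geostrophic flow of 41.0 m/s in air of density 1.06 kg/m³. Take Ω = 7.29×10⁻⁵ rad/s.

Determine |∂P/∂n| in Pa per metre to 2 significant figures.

5.5×10⁻³ Pa/m

Coriolis parameter at 61°S:
f = 2Ω sin φ = 2 × 7.29×10⁻⁵ × sin 61° = 1.28×10⁻⁴ s⁻¹
Geostrophic balance rearranged: |∂P/∂n| = f ρ V_g
|∂P/∂n| = 1.28×10⁻⁴ × 1.06 × 41.0 = 5.54×10⁻³ Pa/m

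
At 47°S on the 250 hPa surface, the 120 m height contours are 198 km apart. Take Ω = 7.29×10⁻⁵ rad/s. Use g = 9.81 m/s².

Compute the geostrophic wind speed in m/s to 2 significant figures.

Coriolis parameter at 47°S:
f = 2Ω sin φ = 2 × 7.29×10⁻⁵ × sin 47° = 1.07×10⁻⁴ s⁻¹
Height gradient: |∂Z/∂n| = 120 m / 198000 m = 6.06×10⁻⁴
On a pressure surface, geostrophic balance gives V_g = (g/f)|∂Z/∂n|:
V_g = 9.81 × 6.06×10⁻⁴ / 1.07×10⁻⁴ = 55.8 m/s

56 m/s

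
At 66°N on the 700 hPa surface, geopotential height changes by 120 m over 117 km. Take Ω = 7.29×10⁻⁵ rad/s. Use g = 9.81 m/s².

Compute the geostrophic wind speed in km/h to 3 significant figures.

Coriolis parameter at 66°N:
f = 2Ω sin φ = 2 × 7.29×10⁻⁵ × sin 66° = 1.33×10⁻⁴ s⁻¹
Height gradient: |∂Z/∂n| = 120 m / 117000 m = 1.03×10⁻³
On a pressure surface, geostrophic balance gives V_g = (g/f)|∂Z/∂n|:
V_g = 9.81 × 1.03×10⁻³ / 1.33×10⁻⁴ = 75.5 m/s
Converting: 75.5 m/s × 3.6 = 272 km/h

272 km/h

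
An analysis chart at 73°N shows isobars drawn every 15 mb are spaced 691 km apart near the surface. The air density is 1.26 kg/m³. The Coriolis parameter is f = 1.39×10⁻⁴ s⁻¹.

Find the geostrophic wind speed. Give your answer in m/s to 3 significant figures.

12.4 m/s

Pressure gradient: |∂P/∂n| = 1500 Pa / 691000 m = 2.17×10⁻³ Pa/m
Geostrophic balance (pressure-gradient force = Coriolis force):
V_g = (1/(fρ)) |∂P/∂n| = 2.17×10⁻³ / (1.39×10⁻⁴ × 1.26) = 12.4 m/s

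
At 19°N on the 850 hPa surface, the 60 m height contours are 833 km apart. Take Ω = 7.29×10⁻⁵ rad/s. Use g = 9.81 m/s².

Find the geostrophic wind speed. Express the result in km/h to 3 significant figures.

Coriolis parameter at 19°N:
f = 2Ω sin φ = 2 × 7.29×10⁻⁵ × sin 19° = 4.75×10⁻⁵ s⁻¹
Height gradient: |∂Z/∂n| = 60 m / 833000 m = 7.20×10⁻⁵
On a pressure surface, geostrophic balance gives V_g = (g/f)|∂Z/∂n|:
V_g = 9.81 × 7.20×10⁻⁵ / 4.75×10⁻⁵ = 14.9 m/s
Converting: 14.9 m/s × 3.6 = 53.6 km/h

53.6 km/h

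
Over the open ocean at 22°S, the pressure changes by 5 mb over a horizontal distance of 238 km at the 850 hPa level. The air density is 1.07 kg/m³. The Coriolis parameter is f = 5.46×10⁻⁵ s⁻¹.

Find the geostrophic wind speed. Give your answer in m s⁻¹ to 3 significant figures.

Pressure gradient: |∂P/∂n| = 500 Pa / 238000 m = 2.10×10⁻³ Pa/m
Geostrophic balance (pressure-gradient force = Coriolis force):
V_g = (1/(fρ)) |∂P/∂n| = 2.10×10⁻³ / (5.46×10⁻⁵ × 1.07) = 36.0 m/s

36.0 m s⁻¹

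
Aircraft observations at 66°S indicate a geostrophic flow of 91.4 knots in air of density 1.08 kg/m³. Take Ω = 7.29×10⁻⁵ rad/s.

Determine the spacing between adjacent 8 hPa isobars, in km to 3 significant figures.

118 km

Coriolis parameter at 66°S:
f = 2Ω sin φ = 2 × 7.29×10⁻⁵ × sin 66° = 1.33×10⁻⁴ s⁻¹
Wind speed in SI: 91.4 knots = 47.0 m/s
Geostrophic balance rearranged: |∂P/∂n| = f ρ V_g
|∂P/∂n| = 1.33×10⁻⁴ × 1.08 × 47.0 = 6.76×10⁻³ Pa/m
Isobar spacing: Δn = ΔP/|∂P/∂n| = 800 Pa / 6.76×10⁻³ Pa/m = 118275 m ≈ 118 km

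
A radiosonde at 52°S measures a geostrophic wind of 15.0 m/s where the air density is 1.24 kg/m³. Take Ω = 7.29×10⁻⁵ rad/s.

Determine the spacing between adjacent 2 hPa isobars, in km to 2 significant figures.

Coriolis parameter at 52°S:
f = 2Ω sin φ = 2 × 7.29×10⁻⁵ × sin 52° = 1.15×10⁻⁴ s⁻¹
Geostrophic balance rearranged: |∂P/∂n| = f ρ V_g
|∂P/∂n| = 1.15×10⁻⁴ × 1.24 × 15.0 = 2.14×10⁻³ Pa/m
Isobar spacing: Δn = ΔP/|∂P/∂n| = 200 Pa / 2.14×10⁻³ Pa/m = 93590 m ≈ 94 km

94 km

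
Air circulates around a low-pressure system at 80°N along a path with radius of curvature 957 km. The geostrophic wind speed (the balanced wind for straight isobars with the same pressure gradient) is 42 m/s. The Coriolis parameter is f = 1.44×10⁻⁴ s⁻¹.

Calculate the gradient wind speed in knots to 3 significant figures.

65.6 knots

Around a low, centrifugal force acts outward with Coriolis, so pressure-gradient force balances both:
(1/ρ)|∂P/∂n| = fV + V²/R  →  V² + fR·V − fR·V_g = 0
With fR = 1.44×10⁻⁴ × 957×10³ m = 138 m/s:
V = [−fR + √((fR)² + 4 fR V_g)]/2 = [−138 + √(138² + 4×138×42)]/2 = 33.7 m/s
Subgeostrophic (V < V_g = 42 m/s), as expected around a low.
Converting: 33.7 m/s × 1.944 = 65.6 knots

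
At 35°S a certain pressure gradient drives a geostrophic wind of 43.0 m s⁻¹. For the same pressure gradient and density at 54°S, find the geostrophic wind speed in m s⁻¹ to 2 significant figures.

With the same pressure gradient and density, V_g ∝ 1/f ∝ 1/sin φ.
V₂ = V₁ · sin φ₁ / sin φ₂ = 43.0 × sin 35° / sin 54°
V₂ = 43.0 × 0.5736/0.8090 = 30 m s⁻¹

30 m s⁻¹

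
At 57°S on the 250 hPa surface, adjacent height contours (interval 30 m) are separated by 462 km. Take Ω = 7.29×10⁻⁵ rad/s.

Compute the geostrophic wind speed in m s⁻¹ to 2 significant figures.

5.2 m s⁻¹

Coriolis parameter at 57°S:
f = 2Ω sin φ = 2 × 7.29×10⁻⁵ × sin 57° = 1.22×10⁻⁴ s⁻¹
Height gradient: |∂Z/∂n| = 30 m / 462000 m = 6.49×10⁻⁵
On a pressure surface, geostrophic balance gives V_g = (g/f)|∂Z/∂n|:
V_g = 9.81 × 6.49×10⁻⁵ / 1.22×10⁻⁴ = 5.21 m/s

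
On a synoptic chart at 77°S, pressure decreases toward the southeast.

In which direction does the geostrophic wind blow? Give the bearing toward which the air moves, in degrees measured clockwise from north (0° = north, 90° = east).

The pressure-gradient force points toward the southeast (bearing 135°).
Geostrophic balance: in the Southern Hemisphere the Coriolis force deflects motion to the left, so the geostrophic wind blows 90° to the left of the pressure-gradient force (low pressure on the right).
Rotating 135° by 90° counterclockwise gives 045° — the wind blows toward the northeast.

045°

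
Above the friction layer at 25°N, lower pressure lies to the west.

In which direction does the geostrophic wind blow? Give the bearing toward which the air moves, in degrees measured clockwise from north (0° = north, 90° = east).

The pressure-gradient force points toward the west (bearing 270°).
Geostrophic balance: in the Northern Hemisphere the Coriolis force deflects motion to the right, so the geostrophic wind blows 90° to the right of the pressure-gradient force (low pressure on the left).
Rotating 270° by 90° clockwise gives 000° — the wind blows toward the north.

000°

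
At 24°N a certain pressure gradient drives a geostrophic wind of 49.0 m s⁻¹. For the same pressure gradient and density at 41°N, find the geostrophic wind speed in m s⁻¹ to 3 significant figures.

30.4 m s⁻¹

With the same pressure gradient and density, V_g ∝ 1/f ∝ 1/sin φ.
V₂ = V₁ · sin φ₁ / sin φ₂ = 49.0 × sin 24° / sin 41°
V₂ = 49.0 × 0.4067/0.6561 = 30.4 m s⁻¹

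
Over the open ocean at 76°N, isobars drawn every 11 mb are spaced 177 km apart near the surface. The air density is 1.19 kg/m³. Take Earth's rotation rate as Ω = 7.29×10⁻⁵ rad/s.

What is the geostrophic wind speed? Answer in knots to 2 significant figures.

Coriolis parameter at 76°N:
f = 2Ω sin φ = 2 × 7.29×10⁻⁵ × sin 76° = 1.41×10⁻⁴ s⁻¹
Pressure gradient: |∂P/∂n| = 1100 Pa / 177000 m = 6.21×10⁻³ Pa/m
Geostrophic balance (pressure-gradient force = Coriolis force):
V_g = (1/(fρ)) |∂P/∂n| = 6.21×10⁻³ / (1.41×10⁻⁴ × 1.19) = 36.9 m/s
Converting: 36.9 m/s × 1.944 = 72 knots

72 knots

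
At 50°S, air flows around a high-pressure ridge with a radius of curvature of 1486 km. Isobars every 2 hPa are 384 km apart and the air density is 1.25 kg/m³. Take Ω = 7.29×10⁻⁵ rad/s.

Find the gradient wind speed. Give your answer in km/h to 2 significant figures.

14 km/h

Coriolis parameter at 50°S:
f = 2Ω sin φ = 2 × 7.29×10⁻⁵ × sin 50° = 1.12×10⁻⁴ s⁻¹
Pressure gradient: |∂P/∂n| = 200 Pa / 384000 m = 5.21×10⁻⁴ Pa/m
Geostrophic speed: V_g = |∂P/∂n|/(fρ) = 5.21×10⁻⁴/(1.12×10⁻⁴ × 1.25) = 3.73 m/s
Around a high, pressure-gradient force acts outward with centrifugal, so Coriolis balances both:
fV = (1/ρ)|∂P/∂n| + V²/R  →  V² − fR·V + fR·V_g = 0
With fR = 1.12×10⁻⁴ × 1486×10³ m = 166 m/s:
V = [fR − √((fR)² − 4 fR V_g)]/2 = [166 − √(166² − 4×166×3.73)]/2 = 3.82 m/s
Supergeostrophic (V > V_g = 3.73 m/s), as expected around a high.
Converting: 3.82 m/s × 3.6 = 14 km/h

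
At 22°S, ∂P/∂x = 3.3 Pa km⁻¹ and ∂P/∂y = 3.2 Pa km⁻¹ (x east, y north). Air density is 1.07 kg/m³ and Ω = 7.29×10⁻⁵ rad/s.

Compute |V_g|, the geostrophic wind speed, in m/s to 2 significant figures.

Coriolis parameter at 22°S:
f = 2Ω sin φ = 2 × 7.29×10⁻⁵ × sin 22° = 5.46×10⁻⁵ s⁻¹
In the Southern Hemisphere f is negative: f = −5.46×10⁻⁵ s⁻¹.
Component geostrophic relations (x east, y north):
u_g = −(1/(fρ)) ∂P/∂y,  v_g = (1/(fρ)) ∂P/∂x
u_g = −(3.2×10⁻³)/(−5.46×10⁻⁵ × 1.07) = 54.8 m/s;  v_g = (3.3×10⁻³)/(−5.46×10⁻⁵ × 1.07) = −56.5 m/s
|V_g| = √(u_g² + v_g²) = 78.7 m/s

79 m/s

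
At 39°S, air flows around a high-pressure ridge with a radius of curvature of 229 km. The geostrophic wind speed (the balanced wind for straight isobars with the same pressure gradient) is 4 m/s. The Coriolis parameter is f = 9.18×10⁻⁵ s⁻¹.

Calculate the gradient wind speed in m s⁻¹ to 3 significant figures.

5.37 m s⁻¹

Around a high, pressure-gradient force acts outward with centrifugal, so Coriolis balances both:
fV = (1/ρ)|∂P/∂n| + V²/R  →  V² − fR·V + fR·V_g = 0
With fR = 9.18×10⁻⁵ × 229×10³ m = 21.0 m/s:
V = [fR − √((fR)² − 4 fR V_g)]/2 = [21.0 − √(21.0² − 4×21.0×4)]/2 = 5.37 m/s
Supergeostrophic (V > V_g = 4 m/s), as expected around a high.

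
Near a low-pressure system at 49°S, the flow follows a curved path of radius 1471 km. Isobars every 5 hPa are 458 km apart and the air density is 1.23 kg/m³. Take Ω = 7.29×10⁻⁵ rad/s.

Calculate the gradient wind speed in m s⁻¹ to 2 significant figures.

Coriolis parameter at 49°S:
f = 2Ω sin φ = 2 × 7.29×10⁻⁵ × sin 49° = 1.10×10⁻⁴ s⁻¹
Pressure gradient: |∂P/∂n| = 500 Pa / 458000 m = 1.09×10⁻³ Pa/m
Geostrophic speed: V_g = |∂P/∂n|/(fρ) = 1.09×10⁻³/(1.10×10⁻⁴ × 1.23) = 8.07 m/s
Around a low, centrifugal force acts outward with Coriolis, so pressure-gradient force balances both:
(1/ρ)|∂P/∂n| = fV + V²/R  →  V² + fR·V − fR·V_g = 0
With fR = 1.10×10⁻⁴ × 1471×10³ m = 162 m/s:
V = [−fR + √((fR)² + 4 fR V_g)]/2 = [−162 + √(162² + 4×162×8.07)]/2 = 7.7 m/s
Subgeostrophic (V < V_g = 8.07 m/s), as expected around a low.

7.7 m s⁻¹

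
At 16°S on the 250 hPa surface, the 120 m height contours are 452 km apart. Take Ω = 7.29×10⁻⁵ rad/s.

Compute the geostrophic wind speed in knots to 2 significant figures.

Coriolis parameter at 16°S:
f = 2Ω sin φ = 2 × 7.29×10⁻⁵ × sin 16° = 4.02×10⁻⁵ s⁻¹
Height gradient: |∂Z/∂n| = 120 m / 452000 m = 2.65×10⁻⁴
On a pressure surface, geostrophic balance gives V_g = (g/f)|∂Z/∂n|:
V_g = 9.81 × 2.65×10⁻⁴ / 4.02×10⁻⁵ = 64.8 m/s
Converting: 64.8 m/s × 1.944 = 130 knots

130 knots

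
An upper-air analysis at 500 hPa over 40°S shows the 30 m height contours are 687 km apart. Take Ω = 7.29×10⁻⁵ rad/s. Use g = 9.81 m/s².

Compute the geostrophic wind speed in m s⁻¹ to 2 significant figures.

Coriolis parameter at 40°S:
f = 2Ω sin φ = 2 × 7.29×10⁻⁵ × sin 40° = 9.37×10⁻⁵ s⁻¹
Height gradient: |∂Z/∂n| = 30 m / 687000 m = 4.37×10⁻⁵
On a pressure surface, geostrophic balance gives V_g = (g/f)|∂Z/∂n|:
V_g = 9.81 × 4.37×10⁻⁵ / 9.37×10⁻⁵ = 4.57 m/s

4.6 m s⁻¹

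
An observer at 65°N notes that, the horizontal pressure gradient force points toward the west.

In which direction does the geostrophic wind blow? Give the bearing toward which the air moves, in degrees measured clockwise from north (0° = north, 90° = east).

000°

The pressure-gradient force points toward the west (bearing 270°).
Geostrophic balance: in the Northern Hemisphere the Coriolis force deflects motion to the right, so the geostrophic wind blows 90° to the right of the pressure-gradient force (low pressure on the left).
Rotating 270° by 90° clockwise gives 000° — the wind blows toward the north.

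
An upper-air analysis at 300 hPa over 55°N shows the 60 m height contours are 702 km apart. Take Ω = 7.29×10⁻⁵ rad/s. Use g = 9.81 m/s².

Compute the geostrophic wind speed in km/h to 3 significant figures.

Coriolis parameter at 55°N:
f = 2Ω sin φ = 2 × 7.29×10⁻⁵ × sin 55° = 1.19×10⁻⁴ s⁻¹
Height gradient: |∂Z/∂n| = 60 m / 702000 m = 8.55×10⁻⁵
On a pressure surface, geostrophic balance gives V_g = (g/f)|∂Z/∂n|:
V_g = 9.81 × 8.55×10⁻⁵ / 1.19×10⁻⁴ = 7.02 m/s
Converting: 7.02 m/s × 3.6 = 25.3 km/h

25.3 km/h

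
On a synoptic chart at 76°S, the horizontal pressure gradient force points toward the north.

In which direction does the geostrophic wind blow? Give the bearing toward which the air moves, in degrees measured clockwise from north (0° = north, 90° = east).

The pressure-gradient force points toward the north (bearing 000°).
Geostrophic balance: in the Southern Hemisphere the Coriolis force deflects motion to the left, so the geostrophic wind blows 90° to the left of the pressure-gradient force (low pressure on the right).
Rotating 000° by 90° counterclockwise gives 270° — the wind blows toward the west.

270°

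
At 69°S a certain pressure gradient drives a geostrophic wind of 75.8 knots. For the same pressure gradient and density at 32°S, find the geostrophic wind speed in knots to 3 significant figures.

With the same pressure gradient and density, V_g ∝ 1/f ∝ 1/sin φ.
V₂ = V₁ · sin φ₁ / sin φ₂ = 75.8 × sin 69° / sin 32°
V₂ = 75.8 × 0.9336/0.5299 = 134 knots

134 knots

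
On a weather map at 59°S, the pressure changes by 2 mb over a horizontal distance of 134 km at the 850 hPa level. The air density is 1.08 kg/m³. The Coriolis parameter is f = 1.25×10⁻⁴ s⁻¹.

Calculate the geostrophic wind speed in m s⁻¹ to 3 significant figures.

11.1 m s⁻¹

Pressure gradient: |∂P/∂n| = 200 Pa / 134000 m = 1.49×10⁻³ Pa/m
Geostrophic balance (pressure-gradient force = Coriolis force):
V_g = (1/(fρ)) |∂P/∂n| = 1.49×10⁻³ / (1.25×10⁻⁴ × 1.08) = 11.1 m/s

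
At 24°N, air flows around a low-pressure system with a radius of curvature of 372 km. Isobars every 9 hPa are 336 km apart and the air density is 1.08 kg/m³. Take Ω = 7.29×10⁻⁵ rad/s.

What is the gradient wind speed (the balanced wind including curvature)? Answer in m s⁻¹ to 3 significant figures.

Coriolis parameter at 24°N:
f = 2Ω sin φ = 2 × 7.29×10⁻⁵ × sin 24° = 5.93×10⁻⁵ s⁻¹
Pressure gradient: |∂P/∂n| = 900 Pa / 336000 m = 2.68×10⁻³ Pa/m
Geostrophic speed: V_g = |∂P/∂n|/(fρ) = 2.68×10⁻³/(5.93×10⁻⁵ × 1.08) = 41.8 m/s
Around a low, centrifugal force acts outward with Coriolis, so pressure-gradient force balances both:
(1/ρ)|∂P/∂n| = fV + V²/R  →  V² + fR·V − fR·V_g = 0
With fR = 5.93×10⁻⁵ × 372×10³ m = 22.1 m/s:
V = [−fR + √((fR)² + 4 fR V_g)]/2 = [−22.1 + √(22.1² + 4×22.1×41.8)]/2 = 21.3 m/s
Subgeostrophic (V < V_g = 41.8 m/s), as expected around a low.

21.3 m s⁻¹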